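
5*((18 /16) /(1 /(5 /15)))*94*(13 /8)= 9165 /32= 286.41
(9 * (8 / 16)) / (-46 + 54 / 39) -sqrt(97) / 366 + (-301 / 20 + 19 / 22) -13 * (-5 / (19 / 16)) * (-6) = -16617239 / 48488 -sqrt(97) / 366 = -342.74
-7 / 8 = -0.88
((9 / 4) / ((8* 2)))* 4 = 9 / 16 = 0.56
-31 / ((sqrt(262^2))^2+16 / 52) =-0.00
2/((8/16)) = 4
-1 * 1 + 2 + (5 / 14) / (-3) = 37 / 42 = 0.88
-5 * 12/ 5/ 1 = -12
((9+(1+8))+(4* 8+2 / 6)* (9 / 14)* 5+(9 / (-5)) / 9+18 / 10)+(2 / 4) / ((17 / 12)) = 147419 / 1190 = 123.88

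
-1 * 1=-1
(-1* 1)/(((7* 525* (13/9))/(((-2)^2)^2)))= -0.00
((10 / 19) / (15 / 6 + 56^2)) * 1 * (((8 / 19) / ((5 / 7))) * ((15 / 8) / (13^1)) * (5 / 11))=2100 / 324037571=0.00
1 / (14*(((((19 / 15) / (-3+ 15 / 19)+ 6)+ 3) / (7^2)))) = 2205 / 5309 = 0.42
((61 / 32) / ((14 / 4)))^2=3721 / 12544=0.30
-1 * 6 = -6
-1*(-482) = 482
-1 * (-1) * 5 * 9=45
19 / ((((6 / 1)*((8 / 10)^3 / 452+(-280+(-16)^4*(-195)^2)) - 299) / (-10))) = -2683750 / 211197514446721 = -0.00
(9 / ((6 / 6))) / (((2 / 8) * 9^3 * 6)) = 2 / 243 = 0.01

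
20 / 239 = 0.08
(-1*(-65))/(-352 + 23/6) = -390/2089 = -0.19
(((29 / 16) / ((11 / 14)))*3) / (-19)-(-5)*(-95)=-794809 / 1672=-475.36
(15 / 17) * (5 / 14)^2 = 375 / 3332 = 0.11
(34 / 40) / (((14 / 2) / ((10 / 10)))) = 0.12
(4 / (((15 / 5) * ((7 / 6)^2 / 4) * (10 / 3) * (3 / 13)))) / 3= 416 / 245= 1.70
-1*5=-5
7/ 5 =1.40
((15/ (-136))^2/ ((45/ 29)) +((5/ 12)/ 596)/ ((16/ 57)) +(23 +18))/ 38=452082131/ 418897408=1.08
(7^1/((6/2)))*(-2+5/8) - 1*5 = -197/24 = -8.21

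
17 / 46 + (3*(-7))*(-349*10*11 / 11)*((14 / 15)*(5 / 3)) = 15732971 / 138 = 114007.04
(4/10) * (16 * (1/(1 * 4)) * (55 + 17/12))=1354/15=90.27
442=442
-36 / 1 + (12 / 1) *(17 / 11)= -192 / 11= -17.45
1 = 1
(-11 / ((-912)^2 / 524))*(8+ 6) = -10087 / 103968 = -0.10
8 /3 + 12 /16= 41 /12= 3.42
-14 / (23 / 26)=-364 / 23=-15.83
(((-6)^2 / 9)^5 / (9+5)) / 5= 512 / 35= 14.63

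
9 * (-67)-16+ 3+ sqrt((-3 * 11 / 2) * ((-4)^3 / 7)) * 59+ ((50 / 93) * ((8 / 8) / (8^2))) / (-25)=-1833217 / 2976+ 236 * sqrt(462) / 7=108.66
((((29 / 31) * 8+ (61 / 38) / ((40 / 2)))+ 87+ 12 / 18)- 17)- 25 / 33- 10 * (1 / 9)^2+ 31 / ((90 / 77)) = 2180476669 / 20991960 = 103.87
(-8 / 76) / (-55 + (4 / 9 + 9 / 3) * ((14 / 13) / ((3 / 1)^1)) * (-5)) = 702 / 408025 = 0.00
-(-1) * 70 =70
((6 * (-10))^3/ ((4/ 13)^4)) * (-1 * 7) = 674753625/ 4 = 168688406.25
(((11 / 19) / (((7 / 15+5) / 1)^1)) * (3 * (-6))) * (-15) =22275 / 779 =28.59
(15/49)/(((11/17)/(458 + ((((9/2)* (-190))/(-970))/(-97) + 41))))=2394452805/10142902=236.07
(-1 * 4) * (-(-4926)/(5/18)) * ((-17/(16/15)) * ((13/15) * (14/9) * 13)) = 99066786/5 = 19813357.20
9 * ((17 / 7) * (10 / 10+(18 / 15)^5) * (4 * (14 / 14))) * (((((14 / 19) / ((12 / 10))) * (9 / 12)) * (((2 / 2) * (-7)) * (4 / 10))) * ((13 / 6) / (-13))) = 3891657 / 59375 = 65.54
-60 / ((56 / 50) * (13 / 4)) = -1500 / 91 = -16.48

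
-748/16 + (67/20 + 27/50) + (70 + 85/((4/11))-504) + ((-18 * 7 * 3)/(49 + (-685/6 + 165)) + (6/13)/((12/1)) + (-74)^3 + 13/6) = -947215409471/2336100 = -405468.69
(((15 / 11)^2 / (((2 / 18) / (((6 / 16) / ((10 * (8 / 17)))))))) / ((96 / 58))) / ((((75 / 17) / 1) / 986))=111559491 / 619520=180.07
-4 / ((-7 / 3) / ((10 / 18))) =20 / 21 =0.95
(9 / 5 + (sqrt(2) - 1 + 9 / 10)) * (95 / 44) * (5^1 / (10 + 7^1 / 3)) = 1425 * sqrt(2) / 1628 + 4845 / 3256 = 2.73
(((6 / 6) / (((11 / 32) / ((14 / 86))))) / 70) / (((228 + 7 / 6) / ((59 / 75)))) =1888 / 81296875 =0.00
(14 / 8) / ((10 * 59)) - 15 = -35393 / 2360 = -15.00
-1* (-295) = 295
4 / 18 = 2 / 9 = 0.22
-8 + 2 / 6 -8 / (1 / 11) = -287 / 3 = -95.67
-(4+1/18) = -73/18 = -4.06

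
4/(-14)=-2/7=-0.29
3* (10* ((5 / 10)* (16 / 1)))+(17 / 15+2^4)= 257.13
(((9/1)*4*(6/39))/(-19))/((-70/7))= 36/1235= 0.03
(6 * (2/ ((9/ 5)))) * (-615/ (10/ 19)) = -7790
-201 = -201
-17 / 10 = -1.70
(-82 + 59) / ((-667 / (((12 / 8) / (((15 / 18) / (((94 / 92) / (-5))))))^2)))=178929 / 38352500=0.00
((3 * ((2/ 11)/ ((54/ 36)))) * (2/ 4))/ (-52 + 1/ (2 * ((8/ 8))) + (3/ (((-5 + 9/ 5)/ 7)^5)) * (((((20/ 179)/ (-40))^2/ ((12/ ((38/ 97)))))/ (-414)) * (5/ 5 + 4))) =-21587285401141248/ 6114598534987899121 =-0.00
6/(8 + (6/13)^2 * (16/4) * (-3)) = 507/460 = 1.10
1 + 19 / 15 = 34 / 15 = 2.27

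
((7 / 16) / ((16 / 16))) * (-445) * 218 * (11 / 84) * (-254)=67761485 / 48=1411697.60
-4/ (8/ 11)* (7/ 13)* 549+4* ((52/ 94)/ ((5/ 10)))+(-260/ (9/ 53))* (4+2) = -39622589/ 3666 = -10808.13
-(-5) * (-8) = -40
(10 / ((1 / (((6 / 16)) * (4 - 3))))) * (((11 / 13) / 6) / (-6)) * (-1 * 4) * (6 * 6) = 12.69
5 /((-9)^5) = -5 /59049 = -0.00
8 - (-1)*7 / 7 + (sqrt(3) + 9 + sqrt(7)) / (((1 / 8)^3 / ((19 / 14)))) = 4864*sqrt(3) / 7 + 4864*sqrt(7) / 7 + 43839 / 7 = 9304.66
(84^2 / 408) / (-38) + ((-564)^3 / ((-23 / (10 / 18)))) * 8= 257547483339 / 7429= 34667853.46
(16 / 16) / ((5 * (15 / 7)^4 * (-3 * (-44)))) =2401 / 33412500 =0.00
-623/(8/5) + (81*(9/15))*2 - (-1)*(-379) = -26847/40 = -671.18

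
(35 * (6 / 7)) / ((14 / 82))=1230 / 7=175.71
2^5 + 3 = 35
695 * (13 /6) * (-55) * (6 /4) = -496925 /4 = -124231.25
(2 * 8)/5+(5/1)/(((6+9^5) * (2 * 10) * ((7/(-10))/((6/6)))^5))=3176094632/992537385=3.20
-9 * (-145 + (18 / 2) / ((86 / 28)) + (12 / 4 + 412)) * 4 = -422496 / 43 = -9825.49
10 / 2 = 5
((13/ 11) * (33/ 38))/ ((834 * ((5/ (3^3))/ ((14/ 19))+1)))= 2457/ 2498386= 0.00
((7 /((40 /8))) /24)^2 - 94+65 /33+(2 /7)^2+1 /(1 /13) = -612741589 /7761600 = -78.95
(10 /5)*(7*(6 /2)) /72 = 7 /12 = 0.58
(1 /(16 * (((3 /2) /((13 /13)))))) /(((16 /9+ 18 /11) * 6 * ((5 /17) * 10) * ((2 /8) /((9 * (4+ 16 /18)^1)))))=2057 /16900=0.12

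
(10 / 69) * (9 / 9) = 10 / 69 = 0.14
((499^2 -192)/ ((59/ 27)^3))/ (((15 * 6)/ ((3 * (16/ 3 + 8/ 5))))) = 28295554716/ 5134475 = 5510.90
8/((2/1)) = 4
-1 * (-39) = 39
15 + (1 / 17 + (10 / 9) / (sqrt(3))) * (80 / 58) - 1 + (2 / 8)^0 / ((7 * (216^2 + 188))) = 14.97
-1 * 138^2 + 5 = -19039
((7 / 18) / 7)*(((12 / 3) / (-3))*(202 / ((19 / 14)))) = -5656 / 513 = -11.03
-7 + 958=951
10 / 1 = 10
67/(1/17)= 1139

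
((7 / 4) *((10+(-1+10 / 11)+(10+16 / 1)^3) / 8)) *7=9478805 / 352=26928.42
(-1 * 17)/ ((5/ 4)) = -68/ 5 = -13.60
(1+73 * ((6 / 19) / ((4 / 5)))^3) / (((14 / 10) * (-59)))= -1506235 / 22662136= -0.07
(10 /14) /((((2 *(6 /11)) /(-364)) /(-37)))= 26455 /3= 8818.33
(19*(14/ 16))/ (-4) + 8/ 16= -117/ 32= -3.66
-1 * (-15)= 15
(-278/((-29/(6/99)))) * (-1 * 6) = -1112/319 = -3.49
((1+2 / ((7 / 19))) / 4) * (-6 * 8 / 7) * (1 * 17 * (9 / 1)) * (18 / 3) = -495720 / 49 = -10116.73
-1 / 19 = -0.05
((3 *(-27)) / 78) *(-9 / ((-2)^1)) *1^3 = -243 / 52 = -4.67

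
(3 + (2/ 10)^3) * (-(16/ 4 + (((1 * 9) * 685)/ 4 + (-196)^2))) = -3005086/ 25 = -120203.44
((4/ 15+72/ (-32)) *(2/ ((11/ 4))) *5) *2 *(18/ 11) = -2856/ 121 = -23.60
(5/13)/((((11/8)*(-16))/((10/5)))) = -5/143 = -0.03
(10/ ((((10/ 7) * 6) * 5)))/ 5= 7/ 150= 0.05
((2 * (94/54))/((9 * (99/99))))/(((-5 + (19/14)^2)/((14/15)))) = -257936/2256255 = -0.11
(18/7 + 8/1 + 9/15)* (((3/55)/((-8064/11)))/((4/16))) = -391/117600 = -0.00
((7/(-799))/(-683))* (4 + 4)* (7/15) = 0.00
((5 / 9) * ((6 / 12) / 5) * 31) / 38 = 31 / 684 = 0.05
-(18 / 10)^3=-729 / 125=-5.83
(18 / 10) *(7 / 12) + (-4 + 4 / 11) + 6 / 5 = -61 / 44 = -1.39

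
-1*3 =-3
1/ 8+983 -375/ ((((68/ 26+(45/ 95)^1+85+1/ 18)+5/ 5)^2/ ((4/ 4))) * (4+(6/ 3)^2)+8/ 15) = 6177304425198205/ 6283373414536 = 983.12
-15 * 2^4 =-240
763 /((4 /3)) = 2289 /4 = 572.25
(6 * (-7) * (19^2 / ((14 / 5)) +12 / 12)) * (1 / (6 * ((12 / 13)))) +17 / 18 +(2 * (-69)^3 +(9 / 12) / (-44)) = -658002.36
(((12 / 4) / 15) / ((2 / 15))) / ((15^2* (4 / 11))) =0.02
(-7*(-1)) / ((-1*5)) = -7 / 5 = -1.40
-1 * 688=-688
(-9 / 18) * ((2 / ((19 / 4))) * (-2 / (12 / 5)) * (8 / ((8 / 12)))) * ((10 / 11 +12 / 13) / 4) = 2620 / 2717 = 0.96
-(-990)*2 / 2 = 990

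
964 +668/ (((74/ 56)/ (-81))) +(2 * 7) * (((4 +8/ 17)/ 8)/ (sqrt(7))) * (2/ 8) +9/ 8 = -11834515/ 296 +19 * sqrt(7)/ 68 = -39980.73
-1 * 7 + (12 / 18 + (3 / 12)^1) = -73 / 12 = -6.08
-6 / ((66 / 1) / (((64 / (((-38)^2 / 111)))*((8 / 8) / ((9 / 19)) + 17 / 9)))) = -7104 / 3971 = -1.79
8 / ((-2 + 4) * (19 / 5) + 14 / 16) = 320 / 339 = 0.94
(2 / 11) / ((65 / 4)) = 8 / 715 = 0.01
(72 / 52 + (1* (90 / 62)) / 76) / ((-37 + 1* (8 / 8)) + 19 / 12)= -128979 / 3162341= -0.04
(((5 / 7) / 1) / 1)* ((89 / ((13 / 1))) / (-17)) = -445 / 1547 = -0.29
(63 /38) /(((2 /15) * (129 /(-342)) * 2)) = -2835 /172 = -16.48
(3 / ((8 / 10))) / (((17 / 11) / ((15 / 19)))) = 2475 / 1292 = 1.92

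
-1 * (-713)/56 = 713/56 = 12.73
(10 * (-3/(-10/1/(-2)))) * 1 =-6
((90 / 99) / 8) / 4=5 / 176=0.03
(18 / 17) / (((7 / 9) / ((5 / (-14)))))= -405 / 833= -0.49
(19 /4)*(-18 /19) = -9 /2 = -4.50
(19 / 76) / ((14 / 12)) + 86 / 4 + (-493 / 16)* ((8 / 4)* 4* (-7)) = 1747.21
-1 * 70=-70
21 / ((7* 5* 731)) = 3 / 3655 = 0.00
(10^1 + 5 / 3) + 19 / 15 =194 / 15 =12.93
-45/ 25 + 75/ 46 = -39/ 230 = -0.17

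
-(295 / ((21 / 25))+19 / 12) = -352.77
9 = 9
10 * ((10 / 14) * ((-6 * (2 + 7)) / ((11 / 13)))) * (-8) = 280800 / 77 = 3646.75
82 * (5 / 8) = 205 / 4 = 51.25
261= 261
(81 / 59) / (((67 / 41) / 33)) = 27.72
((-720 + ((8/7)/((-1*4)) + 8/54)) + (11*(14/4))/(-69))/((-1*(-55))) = -6265727/478170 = -13.10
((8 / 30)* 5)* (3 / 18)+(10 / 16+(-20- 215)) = -16859 / 72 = -234.15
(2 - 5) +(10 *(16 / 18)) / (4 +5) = -163 / 81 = -2.01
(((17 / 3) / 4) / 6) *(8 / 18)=17 / 162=0.10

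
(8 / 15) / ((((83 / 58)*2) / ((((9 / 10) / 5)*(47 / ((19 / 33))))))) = 539748 / 197125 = 2.74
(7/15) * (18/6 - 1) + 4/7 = 158/105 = 1.50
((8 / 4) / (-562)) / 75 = -1 / 21075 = -0.00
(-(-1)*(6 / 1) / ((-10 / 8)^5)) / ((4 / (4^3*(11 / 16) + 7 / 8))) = -68928 / 3125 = -22.06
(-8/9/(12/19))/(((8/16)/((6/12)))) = -38/27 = -1.41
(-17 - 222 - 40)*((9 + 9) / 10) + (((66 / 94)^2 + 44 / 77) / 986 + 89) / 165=-1262015264473 / 2515675470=-501.66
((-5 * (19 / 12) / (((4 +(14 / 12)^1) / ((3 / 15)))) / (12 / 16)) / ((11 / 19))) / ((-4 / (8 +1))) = 1083 / 682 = 1.59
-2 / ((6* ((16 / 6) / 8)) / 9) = -9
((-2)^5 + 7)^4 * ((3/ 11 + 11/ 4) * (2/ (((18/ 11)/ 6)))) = 51953125/ 6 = 8658854.17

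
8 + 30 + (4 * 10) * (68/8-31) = -862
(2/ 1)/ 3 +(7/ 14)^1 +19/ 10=46/ 15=3.07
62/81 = 0.77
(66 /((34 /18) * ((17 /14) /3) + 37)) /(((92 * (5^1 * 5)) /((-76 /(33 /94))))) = -1350216 /8208125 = -0.16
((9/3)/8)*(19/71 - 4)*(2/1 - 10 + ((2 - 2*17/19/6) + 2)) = 6.02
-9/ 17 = -0.53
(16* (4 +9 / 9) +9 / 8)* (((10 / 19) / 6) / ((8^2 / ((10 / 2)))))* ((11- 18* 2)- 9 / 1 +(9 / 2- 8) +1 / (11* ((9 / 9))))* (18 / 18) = -1213925 / 58368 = -20.80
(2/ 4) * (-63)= -31.50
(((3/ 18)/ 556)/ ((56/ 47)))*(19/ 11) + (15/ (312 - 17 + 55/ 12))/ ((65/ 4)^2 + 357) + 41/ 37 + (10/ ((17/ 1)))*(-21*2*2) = -446084318072159329/ 9235099517848512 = -48.30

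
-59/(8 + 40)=-59/48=-1.23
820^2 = 672400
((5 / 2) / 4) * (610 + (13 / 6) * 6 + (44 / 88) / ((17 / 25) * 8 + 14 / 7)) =1158905 / 2976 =389.42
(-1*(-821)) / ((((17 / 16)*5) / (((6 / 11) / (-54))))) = -13136 / 8415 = -1.56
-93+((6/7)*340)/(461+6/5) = -1494261/16177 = -92.37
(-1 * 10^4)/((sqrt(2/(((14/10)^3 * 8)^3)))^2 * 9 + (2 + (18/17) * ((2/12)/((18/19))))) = -5268566929920000/1152749842583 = -4570.43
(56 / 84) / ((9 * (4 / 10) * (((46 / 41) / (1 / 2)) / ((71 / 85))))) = 2911 / 42228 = 0.07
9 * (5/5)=9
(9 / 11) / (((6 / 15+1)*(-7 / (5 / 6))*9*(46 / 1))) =-25 / 148764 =-0.00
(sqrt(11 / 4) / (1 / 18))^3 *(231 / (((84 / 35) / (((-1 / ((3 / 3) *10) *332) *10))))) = -256247145 *sqrt(11) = -849875633.56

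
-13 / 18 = -0.72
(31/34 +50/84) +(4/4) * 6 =7.51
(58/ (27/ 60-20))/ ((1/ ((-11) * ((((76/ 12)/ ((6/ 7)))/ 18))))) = 424270/ 31671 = 13.40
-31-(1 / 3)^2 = -280 / 9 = -31.11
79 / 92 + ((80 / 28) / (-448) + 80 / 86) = 1382147 / 775376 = 1.78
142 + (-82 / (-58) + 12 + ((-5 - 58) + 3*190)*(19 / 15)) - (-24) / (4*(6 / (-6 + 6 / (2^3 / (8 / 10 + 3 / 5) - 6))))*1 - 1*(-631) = 203234 / 145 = 1401.61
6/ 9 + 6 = 6.67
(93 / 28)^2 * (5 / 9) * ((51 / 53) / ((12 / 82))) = 3349085 / 83104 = 40.30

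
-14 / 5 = -2.80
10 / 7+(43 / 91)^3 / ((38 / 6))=20692591 / 14317849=1.45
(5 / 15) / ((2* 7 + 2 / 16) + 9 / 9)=8 / 363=0.02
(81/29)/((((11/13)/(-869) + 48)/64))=5323968/1429555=3.72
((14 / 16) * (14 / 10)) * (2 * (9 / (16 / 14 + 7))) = 2.71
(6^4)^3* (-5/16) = -680244480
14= 14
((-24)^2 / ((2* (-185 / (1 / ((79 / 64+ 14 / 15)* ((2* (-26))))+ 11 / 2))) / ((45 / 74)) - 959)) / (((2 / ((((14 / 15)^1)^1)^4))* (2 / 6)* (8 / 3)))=-410886318528 / 1787862780625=-0.23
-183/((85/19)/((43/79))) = -22.27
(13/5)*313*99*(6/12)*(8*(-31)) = -49951044/5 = -9990208.80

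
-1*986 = -986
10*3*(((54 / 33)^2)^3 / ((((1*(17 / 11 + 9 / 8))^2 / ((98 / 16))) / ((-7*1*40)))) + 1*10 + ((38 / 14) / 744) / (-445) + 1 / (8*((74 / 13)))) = -25553954830301792123 / 184887652399912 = -138213.42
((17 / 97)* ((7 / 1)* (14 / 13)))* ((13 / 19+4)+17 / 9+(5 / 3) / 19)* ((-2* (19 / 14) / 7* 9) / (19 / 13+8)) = -38726 / 11931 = -3.25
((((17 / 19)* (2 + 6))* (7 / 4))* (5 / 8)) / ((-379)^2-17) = 595 / 10915424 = 0.00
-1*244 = -244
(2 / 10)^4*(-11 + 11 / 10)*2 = -99 / 3125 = -0.03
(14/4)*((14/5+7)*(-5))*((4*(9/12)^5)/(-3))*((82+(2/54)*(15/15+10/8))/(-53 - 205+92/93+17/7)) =-5938477335/339421184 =-17.50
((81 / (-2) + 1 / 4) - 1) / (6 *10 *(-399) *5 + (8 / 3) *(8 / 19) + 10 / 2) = 0.00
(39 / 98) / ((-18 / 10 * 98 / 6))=-65 / 4802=-0.01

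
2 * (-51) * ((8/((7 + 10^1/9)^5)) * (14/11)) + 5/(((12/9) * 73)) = 0.02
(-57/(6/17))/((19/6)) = -51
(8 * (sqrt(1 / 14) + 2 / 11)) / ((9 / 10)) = 160 / 99 + 40 * sqrt(14) / 63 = 3.99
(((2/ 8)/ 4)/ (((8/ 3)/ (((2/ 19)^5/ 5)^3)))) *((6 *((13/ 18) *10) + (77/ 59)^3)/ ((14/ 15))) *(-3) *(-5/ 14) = 16167668544/ 763881748625820768963328645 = 0.00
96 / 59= 1.63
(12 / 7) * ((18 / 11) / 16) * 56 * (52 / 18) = 312 / 11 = 28.36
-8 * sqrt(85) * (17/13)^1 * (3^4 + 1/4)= -850 * sqrt(85)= -7836.61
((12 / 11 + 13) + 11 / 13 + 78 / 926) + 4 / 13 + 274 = 289.33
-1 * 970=-970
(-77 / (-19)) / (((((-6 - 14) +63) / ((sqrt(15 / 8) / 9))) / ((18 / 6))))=77 * sqrt(30) / 9804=0.04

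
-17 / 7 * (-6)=102 / 7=14.57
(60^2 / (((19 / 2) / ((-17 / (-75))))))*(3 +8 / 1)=944.84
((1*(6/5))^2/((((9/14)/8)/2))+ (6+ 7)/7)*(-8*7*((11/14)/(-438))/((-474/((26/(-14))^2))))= -1362647/49452025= -0.03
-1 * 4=-4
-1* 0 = 0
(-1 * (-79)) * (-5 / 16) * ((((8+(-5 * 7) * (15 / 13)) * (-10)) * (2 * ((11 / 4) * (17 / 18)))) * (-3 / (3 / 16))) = 155485825 / 234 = 664469.34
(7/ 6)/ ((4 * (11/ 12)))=7/ 22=0.32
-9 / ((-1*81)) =1 / 9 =0.11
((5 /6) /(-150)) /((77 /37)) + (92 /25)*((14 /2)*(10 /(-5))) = -3570521 /69300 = -51.52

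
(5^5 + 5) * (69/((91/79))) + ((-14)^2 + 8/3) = 51239126/273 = 187689.11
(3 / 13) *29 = 87 / 13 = 6.69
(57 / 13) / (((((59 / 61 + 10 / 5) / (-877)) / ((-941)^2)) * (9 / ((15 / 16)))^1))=-4500204820415 / 37648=-119533702.20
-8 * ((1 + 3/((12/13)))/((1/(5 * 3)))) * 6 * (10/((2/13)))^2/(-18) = 718250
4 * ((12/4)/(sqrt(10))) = 3.79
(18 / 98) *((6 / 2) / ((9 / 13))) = 39 / 49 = 0.80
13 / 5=2.60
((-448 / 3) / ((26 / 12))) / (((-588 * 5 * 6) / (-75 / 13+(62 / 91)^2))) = -702896 / 33910695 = -0.02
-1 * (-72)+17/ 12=881/ 12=73.42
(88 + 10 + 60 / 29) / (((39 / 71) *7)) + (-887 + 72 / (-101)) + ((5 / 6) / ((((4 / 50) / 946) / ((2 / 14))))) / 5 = -927779597 / 1599234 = -580.14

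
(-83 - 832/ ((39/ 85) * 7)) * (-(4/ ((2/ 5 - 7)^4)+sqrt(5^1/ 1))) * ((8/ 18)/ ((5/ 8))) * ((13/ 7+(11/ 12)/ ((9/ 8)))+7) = 19098944000/ 3851116731+420176768 * sqrt(5)/ 178605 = 5265.42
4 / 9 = 0.44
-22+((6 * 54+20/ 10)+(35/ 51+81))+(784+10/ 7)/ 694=47918629/ 123879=386.82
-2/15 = -0.13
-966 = -966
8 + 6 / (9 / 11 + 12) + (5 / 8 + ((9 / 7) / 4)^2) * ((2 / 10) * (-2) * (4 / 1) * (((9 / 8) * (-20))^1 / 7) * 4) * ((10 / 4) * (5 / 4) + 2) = 10994965 / 128968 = 85.25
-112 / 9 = -12.44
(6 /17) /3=2 /17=0.12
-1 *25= -25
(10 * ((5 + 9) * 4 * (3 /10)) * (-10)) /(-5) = 336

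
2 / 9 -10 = -88 / 9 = -9.78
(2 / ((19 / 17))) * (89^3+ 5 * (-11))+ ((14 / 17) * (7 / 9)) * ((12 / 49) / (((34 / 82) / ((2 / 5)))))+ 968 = 103977016244 / 82365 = 1262393.20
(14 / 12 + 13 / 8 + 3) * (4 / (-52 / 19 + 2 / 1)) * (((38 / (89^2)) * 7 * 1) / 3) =-50179 / 142578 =-0.35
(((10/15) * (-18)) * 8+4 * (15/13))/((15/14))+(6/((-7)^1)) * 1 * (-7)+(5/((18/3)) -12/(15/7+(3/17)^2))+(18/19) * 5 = -430404833/5431530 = -79.24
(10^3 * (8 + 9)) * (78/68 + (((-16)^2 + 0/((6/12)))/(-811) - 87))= -1188006500/811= -1464866.21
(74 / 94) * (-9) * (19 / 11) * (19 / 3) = -40071 / 517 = -77.51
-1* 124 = -124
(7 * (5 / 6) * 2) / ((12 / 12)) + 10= 65 / 3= 21.67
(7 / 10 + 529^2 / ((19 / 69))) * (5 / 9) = 193090423 / 342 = 564591.88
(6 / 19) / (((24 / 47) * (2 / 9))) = 423 / 152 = 2.78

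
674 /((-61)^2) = 674 /3721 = 0.18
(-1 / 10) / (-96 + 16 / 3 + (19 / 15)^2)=45 / 40078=0.00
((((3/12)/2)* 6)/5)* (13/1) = 39/20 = 1.95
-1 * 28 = -28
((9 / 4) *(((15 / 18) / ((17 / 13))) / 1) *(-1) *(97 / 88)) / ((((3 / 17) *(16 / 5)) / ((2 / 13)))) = -2425 / 5632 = -0.43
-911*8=-7288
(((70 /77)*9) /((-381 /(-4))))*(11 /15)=8 /127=0.06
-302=-302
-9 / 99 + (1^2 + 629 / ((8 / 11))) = 76189 / 88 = 865.78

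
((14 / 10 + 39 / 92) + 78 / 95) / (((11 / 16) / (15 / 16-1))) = -23117 / 96140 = -0.24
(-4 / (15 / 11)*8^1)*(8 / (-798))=1408 / 5985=0.24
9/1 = 9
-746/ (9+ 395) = -373/ 202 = -1.85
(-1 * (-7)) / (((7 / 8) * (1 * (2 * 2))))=2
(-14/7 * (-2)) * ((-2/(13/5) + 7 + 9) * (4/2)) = 1584/13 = 121.85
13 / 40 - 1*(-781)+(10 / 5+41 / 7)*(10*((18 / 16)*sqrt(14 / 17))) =2475*sqrt(238) / 476+31253 / 40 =861.54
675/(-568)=-675/568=-1.19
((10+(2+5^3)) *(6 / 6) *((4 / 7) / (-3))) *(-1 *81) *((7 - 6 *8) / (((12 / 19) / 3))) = -2881521 / 7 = -411645.86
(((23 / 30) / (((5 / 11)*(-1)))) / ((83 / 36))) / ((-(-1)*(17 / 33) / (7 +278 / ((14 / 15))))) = -106900596 / 246925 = -432.93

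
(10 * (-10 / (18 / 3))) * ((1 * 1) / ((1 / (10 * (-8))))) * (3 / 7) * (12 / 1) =48000 / 7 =6857.14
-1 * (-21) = 21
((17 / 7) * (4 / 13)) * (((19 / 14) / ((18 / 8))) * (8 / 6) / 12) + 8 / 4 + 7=466957 / 51597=9.05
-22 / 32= -11 / 16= -0.69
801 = 801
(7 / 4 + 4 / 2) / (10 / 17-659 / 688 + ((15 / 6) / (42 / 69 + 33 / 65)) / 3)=219607020 / 22068539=9.95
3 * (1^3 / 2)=3 / 2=1.50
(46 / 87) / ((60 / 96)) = 0.85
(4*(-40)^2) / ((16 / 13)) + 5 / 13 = 67605 / 13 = 5200.38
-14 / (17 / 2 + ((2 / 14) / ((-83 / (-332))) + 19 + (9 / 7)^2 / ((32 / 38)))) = -10976 / 23547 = -0.47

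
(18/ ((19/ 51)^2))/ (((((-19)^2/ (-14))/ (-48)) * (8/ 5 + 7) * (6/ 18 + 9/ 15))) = 168544800/ 5603803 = 30.08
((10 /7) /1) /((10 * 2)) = 1 /14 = 0.07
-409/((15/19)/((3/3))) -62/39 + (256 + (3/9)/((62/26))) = -530986/2015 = -263.52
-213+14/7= -211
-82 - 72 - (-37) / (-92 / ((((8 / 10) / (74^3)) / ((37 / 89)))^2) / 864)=-8406217720554884 / 54585829351475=-154.00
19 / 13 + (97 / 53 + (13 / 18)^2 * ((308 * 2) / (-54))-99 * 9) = -1346602954 / 1506843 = -893.66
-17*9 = -153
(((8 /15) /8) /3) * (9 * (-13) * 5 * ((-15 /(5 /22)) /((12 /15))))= 2145 /2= 1072.50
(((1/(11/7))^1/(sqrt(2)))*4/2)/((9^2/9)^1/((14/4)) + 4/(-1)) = -49*sqrt(2)/110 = -0.63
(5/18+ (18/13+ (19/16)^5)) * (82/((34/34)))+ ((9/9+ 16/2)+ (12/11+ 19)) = 242266221085/674758656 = 359.04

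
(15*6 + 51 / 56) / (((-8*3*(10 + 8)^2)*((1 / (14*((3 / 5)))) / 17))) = -28849 / 17280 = -1.67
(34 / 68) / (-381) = -1 / 762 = -0.00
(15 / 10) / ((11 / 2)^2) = 6 / 121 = 0.05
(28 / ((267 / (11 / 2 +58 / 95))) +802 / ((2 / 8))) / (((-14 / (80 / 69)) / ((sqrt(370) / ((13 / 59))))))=-12804915376 * sqrt(370) / 10617789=-23197.62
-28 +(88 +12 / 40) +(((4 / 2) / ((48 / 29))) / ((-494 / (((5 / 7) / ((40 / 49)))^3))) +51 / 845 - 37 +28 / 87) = 270963873137 / 11442462720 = 23.68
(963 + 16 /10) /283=4823 /1415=3.41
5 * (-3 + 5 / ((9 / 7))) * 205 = 8200 / 9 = 911.11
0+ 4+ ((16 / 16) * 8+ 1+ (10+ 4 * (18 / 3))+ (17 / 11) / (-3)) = 1534 / 33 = 46.48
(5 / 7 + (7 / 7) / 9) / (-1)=-52 / 63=-0.83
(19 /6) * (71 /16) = 1349 /96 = 14.05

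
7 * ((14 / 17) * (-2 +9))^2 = 67228 / 289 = 232.62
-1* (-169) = 169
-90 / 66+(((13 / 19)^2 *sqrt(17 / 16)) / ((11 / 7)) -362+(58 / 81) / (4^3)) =-10359905 / 28512+1183 *sqrt(17) / 15884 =-363.05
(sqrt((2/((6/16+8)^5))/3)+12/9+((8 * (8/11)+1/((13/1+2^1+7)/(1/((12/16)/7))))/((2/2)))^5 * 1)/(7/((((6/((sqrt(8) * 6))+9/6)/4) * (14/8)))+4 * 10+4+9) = 8192 * sqrt(402)/63298280217+279808 * sqrt(201)/63298280217+11872636297600 * sqrt(2)/2745465225129+405524733539900/2745465225129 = 153.82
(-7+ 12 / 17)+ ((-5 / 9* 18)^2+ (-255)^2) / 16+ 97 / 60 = 16587791 / 4080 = 4065.64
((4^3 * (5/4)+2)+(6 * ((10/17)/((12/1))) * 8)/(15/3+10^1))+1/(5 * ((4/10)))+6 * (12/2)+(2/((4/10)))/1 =12613/102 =123.66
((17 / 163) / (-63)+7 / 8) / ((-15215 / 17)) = -71747 / 73526040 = -0.00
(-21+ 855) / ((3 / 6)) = 1668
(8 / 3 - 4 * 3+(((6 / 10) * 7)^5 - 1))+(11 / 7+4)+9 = 86044246 / 65625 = 1311.15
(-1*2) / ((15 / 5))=-0.67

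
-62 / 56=-1.11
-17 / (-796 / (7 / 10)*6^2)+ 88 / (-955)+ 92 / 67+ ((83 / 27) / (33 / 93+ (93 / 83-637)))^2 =203552683755635136286231 / 158848517430253534197600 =1.28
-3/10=-0.30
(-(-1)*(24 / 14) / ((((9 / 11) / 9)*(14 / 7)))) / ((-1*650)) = -33 / 2275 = -0.01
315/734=0.43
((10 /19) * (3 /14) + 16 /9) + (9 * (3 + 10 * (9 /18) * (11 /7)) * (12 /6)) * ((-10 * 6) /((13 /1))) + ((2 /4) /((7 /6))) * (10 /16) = -112016743 /124488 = -899.82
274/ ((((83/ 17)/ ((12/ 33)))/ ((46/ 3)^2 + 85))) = 53678792/ 8217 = 6532.65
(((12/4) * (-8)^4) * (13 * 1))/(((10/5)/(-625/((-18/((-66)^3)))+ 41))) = -797318965248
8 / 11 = 0.73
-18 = -18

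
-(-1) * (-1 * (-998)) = 998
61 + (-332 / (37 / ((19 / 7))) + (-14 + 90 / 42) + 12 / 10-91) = -84191 / 1295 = -65.01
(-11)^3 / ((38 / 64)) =-42592 / 19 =-2241.68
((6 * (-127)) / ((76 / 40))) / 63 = -6.37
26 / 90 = 13 / 45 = 0.29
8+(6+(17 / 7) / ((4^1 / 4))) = 115 / 7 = 16.43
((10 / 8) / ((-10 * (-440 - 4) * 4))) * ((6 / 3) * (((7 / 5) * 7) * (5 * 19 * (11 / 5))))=10241 / 35520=0.29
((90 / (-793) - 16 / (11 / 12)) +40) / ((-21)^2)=195674 / 3846843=0.05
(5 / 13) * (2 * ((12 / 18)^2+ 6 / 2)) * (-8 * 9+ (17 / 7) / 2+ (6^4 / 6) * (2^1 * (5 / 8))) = 432295 / 819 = 527.83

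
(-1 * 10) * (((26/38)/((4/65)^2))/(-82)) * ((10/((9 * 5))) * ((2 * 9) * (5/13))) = 105625/3116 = 33.90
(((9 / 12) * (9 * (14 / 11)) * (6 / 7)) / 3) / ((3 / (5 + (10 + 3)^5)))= 3341682 / 11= 303789.27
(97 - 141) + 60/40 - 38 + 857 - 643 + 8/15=4021/30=134.03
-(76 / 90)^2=-1444 / 2025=-0.71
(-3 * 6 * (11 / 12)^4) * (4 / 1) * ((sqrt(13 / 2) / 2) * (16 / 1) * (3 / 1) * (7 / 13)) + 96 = 96 - 102487 * sqrt(26) / 312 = -1578.95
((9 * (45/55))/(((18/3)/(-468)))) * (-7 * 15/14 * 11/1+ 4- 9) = 552825/11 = 50256.82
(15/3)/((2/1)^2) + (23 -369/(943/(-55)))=4211/92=45.77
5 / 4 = 1.25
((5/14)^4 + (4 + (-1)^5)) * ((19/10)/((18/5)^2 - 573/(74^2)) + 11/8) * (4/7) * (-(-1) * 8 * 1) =2484290353337/118314489972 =21.00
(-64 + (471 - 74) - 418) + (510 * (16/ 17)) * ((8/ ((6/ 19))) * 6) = 72875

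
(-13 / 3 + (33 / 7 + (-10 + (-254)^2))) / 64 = 677317 / 672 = 1007.91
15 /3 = 5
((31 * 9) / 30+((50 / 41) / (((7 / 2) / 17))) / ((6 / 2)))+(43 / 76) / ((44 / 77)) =16050901 / 1308720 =12.26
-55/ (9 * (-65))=11/ 117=0.09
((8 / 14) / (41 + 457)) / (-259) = -2 / 451437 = -0.00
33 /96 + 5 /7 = 237 /224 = 1.06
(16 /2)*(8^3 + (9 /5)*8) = 21056 /5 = 4211.20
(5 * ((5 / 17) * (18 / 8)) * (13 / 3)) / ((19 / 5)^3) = 121875 / 466412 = 0.26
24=24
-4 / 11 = -0.36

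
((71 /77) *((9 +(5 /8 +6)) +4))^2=327.46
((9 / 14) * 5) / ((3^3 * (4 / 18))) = 15 / 28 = 0.54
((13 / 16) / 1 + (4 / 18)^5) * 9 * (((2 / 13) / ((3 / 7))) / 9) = 5377043 / 18423288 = 0.29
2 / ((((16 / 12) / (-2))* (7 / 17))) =-51 / 7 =-7.29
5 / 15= 1 / 3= 0.33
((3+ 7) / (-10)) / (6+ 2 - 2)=-1 / 6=-0.17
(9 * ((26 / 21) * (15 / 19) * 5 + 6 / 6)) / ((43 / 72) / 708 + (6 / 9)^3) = 4434912 / 24871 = 178.32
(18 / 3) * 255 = 1530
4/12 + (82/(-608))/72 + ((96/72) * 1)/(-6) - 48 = -349411/7296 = -47.89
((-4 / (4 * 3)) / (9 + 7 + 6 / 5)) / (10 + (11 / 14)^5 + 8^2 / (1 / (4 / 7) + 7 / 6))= -6722800 / 11184742599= -0.00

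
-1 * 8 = -8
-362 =-362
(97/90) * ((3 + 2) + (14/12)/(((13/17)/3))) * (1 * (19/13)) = 15.09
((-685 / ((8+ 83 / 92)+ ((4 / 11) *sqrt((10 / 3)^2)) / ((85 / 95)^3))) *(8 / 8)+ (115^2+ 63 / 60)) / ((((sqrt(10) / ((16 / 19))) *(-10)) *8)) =-41596523058091 *sqrt(10) / 3002470649000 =-43.81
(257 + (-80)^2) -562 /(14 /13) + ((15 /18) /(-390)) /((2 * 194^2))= 1512871454009 /246591072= 6135.14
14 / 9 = 1.56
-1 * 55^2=-3025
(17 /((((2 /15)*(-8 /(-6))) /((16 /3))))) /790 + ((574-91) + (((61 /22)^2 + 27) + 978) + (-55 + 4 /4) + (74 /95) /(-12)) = 15716776729 /10897260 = 1442.27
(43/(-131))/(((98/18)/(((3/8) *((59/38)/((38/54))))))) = -1849473/37076144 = -0.05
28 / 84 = 1 / 3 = 0.33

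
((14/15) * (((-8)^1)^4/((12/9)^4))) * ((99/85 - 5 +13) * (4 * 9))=169610112/425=399082.62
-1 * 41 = -41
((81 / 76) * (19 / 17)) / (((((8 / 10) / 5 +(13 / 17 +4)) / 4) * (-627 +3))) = -675 / 435344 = -0.00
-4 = -4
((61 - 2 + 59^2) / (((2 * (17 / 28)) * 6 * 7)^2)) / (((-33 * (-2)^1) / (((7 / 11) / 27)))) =4130 / 8497467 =0.00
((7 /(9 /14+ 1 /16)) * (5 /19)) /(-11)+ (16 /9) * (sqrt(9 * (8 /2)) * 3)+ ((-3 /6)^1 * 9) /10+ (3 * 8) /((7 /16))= 199184767 /2311540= 86.17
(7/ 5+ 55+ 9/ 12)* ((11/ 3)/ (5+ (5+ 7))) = 12.33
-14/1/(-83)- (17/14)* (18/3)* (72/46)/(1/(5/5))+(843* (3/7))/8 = 3626789/106904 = 33.93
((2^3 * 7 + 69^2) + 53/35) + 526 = 5344.51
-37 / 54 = -0.69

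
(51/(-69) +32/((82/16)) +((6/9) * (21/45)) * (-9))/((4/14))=89271/9430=9.47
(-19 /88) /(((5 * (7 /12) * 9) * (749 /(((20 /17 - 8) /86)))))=551 /632384445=0.00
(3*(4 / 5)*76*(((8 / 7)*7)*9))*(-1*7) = -91929.60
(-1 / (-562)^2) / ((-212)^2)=-0.00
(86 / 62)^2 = 1.92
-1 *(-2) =2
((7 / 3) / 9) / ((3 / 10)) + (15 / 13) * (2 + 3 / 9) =3745 / 1053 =3.56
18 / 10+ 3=24 / 5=4.80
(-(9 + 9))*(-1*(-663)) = -11934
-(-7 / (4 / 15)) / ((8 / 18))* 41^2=1588545 / 16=99284.06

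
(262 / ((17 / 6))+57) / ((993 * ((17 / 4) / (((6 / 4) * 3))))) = 0.16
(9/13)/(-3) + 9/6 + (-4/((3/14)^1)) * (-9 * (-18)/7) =-11199/26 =-430.73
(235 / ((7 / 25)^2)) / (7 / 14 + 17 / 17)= 293750 / 147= 1998.30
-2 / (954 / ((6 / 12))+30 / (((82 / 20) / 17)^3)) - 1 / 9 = -0.11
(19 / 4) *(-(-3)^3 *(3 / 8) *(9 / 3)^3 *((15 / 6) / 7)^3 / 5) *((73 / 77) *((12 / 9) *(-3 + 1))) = -25278075 / 845152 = -29.91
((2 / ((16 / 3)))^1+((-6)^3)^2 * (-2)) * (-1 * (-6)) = -2239479 / 4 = -559869.75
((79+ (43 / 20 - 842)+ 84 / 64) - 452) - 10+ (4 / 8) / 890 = -8697343 / 7120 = -1221.54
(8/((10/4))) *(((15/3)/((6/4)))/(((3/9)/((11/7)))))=352/7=50.29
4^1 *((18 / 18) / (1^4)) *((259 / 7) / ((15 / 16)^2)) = 37888 / 225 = 168.39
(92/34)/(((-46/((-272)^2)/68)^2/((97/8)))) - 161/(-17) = 153442333036151/391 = 392435634363.56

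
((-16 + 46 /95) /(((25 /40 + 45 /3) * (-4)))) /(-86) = -1474 /510625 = -0.00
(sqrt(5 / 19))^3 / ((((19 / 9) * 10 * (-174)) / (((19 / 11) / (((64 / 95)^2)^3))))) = -6108796875 * sqrt(95) / 87686052315136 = -0.00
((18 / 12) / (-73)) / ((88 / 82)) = -0.02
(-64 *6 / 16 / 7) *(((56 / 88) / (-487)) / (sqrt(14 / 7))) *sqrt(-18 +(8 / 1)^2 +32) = 24 *sqrt(39) / 5357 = 0.03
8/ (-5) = -1.60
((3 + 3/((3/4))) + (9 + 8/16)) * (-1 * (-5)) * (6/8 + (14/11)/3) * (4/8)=775/16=48.44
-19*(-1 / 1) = 19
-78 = -78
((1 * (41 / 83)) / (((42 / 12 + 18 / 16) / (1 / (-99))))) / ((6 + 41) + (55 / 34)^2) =-379168 / 17438191353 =-0.00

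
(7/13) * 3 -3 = -18/13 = -1.38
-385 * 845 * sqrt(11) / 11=-29575 * sqrt(11)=-98089.18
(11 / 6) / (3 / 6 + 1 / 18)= 33 / 10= 3.30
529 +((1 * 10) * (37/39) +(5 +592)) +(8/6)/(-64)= 236177/208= 1135.47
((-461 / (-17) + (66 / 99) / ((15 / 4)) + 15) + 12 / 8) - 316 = -416473 / 1530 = -272.20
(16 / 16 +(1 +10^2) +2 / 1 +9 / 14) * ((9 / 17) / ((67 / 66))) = 435105 / 7973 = 54.57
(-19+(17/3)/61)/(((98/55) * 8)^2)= -2616625/28120512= -0.09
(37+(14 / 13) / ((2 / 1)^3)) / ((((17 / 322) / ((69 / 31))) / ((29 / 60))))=207364297 / 274040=756.69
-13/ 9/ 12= -13/ 108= -0.12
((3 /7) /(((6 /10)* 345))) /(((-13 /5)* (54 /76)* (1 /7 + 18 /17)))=-3230 /3463317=-0.00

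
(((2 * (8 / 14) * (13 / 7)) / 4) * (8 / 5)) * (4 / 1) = 832 / 245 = 3.40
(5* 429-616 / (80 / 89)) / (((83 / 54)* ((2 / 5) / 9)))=21367.90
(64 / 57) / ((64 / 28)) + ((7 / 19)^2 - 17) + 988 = 1052272 / 1083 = 971.63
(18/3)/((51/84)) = 168/17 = 9.88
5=5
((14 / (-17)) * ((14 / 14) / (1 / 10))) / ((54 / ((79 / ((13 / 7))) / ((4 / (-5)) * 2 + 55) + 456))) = -110987870 / 1593189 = -69.66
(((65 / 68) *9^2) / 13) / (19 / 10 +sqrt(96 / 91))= 3501225 / 790534 -40500 *sqrt(546) / 395267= 2.03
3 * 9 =27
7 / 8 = 0.88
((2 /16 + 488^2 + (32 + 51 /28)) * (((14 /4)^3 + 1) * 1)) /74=141216.99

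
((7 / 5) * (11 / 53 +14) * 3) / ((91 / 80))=36144 / 689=52.46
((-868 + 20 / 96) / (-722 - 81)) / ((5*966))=20827 / 93083760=0.00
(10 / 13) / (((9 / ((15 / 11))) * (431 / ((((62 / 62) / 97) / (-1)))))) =-50 / 17935203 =-0.00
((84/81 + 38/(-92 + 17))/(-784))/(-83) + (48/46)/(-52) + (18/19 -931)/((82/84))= -118870701204701/124764985800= -952.76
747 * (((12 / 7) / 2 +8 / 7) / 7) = 1494 / 7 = 213.43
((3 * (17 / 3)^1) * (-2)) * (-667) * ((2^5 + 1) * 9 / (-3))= -2245122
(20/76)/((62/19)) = 0.08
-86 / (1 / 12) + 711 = -321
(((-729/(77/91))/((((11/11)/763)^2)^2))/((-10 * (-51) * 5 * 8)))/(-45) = 118961181340911/374000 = 318078024.98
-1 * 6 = -6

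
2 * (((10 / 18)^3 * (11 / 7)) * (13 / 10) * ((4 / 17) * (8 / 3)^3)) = 7321600 / 2342277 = 3.13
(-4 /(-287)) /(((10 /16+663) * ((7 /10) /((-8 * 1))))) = -2560 /10665781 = -0.00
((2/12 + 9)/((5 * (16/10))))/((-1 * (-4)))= 55/192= 0.29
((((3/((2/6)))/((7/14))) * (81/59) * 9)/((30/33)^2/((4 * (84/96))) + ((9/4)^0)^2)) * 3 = 11114334/20591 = 539.77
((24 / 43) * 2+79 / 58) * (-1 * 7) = -17.35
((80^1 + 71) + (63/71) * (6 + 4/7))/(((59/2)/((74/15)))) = 329596/12567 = 26.23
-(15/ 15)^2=-1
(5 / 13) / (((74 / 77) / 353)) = 135905 / 962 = 141.27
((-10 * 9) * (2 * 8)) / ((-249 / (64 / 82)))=15360 / 3403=4.51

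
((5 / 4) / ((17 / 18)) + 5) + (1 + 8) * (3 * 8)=7559 / 34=222.32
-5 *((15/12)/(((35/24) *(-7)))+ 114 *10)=-279270/49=-5699.39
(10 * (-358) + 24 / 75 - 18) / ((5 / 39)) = -3507738 / 125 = -28061.90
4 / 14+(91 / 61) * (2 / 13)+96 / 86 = 29956 / 18361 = 1.63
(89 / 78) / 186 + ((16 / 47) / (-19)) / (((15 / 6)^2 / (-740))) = 137817161 / 64778220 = 2.13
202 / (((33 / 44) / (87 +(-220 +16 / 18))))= -960712 / 27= -35581.93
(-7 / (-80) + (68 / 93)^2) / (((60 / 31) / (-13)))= -4.18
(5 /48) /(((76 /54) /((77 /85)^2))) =53361 /878560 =0.06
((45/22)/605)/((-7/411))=-3699/18634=-0.20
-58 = -58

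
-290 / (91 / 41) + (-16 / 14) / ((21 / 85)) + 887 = 1436527 / 1911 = 751.71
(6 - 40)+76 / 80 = -33.05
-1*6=-6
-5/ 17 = -0.29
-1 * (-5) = 5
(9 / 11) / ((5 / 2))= 18 / 55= 0.33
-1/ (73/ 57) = -57/ 73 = -0.78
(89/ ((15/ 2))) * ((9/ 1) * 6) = 3204/ 5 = 640.80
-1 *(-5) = 5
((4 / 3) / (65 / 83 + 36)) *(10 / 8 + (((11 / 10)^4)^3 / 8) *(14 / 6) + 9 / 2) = 308777369462207 / 1278000000000000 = 0.24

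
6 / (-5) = -6 / 5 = -1.20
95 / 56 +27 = 1607 / 56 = 28.70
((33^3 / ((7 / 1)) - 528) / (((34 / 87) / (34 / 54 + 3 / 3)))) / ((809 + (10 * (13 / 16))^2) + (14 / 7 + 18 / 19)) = 8337608576 / 381134271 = 21.88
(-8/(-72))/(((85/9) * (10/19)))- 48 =-40781/850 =-47.98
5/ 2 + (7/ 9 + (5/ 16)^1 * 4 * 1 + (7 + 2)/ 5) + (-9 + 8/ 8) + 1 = -121/ 180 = -0.67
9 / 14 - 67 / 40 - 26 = -7569 / 280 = -27.03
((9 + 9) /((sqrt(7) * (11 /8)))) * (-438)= -63072 * sqrt(7) /77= -2167.18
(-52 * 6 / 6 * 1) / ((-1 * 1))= 52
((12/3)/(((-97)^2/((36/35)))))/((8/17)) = 0.00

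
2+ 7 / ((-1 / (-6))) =44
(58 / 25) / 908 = 29 / 11350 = 0.00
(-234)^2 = 54756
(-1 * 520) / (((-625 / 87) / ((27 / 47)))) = 244296 / 5875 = 41.58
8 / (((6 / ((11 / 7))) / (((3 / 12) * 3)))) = 11 / 7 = 1.57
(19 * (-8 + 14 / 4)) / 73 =-171 / 146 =-1.17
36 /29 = 1.24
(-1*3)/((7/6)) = -18/7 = -2.57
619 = 619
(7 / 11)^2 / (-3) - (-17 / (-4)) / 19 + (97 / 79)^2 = 197820797 / 172176708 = 1.15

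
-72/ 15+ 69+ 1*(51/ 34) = 657/ 10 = 65.70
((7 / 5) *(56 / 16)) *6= 147 / 5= 29.40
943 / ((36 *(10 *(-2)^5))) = -943 / 11520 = -0.08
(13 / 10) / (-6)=-0.22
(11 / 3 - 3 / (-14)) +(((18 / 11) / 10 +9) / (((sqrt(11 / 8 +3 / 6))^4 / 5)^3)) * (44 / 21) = 125692387 / 2126250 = 59.11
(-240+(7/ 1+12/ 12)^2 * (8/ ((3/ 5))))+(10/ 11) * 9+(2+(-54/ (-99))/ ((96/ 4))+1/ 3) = 82351/ 132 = 623.87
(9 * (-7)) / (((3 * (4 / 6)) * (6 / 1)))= -21 / 4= -5.25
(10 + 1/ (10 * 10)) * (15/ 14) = 429/ 40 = 10.72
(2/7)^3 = 8/343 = 0.02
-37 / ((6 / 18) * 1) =-111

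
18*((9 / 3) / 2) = 27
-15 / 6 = -5 / 2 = -2.50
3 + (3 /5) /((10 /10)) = 18 /5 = 3.60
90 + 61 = 151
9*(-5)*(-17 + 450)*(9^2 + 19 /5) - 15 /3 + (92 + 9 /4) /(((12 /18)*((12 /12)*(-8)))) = -105750443 /64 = -1652350.67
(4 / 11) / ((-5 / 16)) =-64 / 55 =-1.16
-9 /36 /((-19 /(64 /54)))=0.02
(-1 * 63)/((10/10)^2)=-63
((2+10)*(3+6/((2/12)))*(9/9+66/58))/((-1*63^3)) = -3224/805707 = -0.00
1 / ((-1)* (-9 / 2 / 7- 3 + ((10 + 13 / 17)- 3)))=-238 / 981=-0.24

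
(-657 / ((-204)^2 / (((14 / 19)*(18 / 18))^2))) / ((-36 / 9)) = 3577 / 1669264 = 0.00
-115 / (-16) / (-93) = -115 / 1488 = -0.08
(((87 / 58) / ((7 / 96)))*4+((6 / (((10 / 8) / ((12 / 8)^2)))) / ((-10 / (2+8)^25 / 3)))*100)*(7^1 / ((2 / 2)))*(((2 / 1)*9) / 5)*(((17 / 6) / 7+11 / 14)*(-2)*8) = 10886399999999999999999999723520 / 7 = 1555200000000000000000000000000.00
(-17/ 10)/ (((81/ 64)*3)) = -544/ 1215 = -0.45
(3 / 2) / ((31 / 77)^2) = 17787 / 1922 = 9.25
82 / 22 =3.73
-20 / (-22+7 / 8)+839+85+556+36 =256364 / 169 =1516.95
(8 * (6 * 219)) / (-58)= -181.24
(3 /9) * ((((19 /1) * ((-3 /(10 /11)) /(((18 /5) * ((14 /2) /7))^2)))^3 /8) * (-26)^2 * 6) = -192857075125 /10077696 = -19137.02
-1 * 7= -7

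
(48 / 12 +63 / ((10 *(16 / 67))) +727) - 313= 71101 / 160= 444.38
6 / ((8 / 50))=75 / 2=37.50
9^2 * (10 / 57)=270 / 19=14.21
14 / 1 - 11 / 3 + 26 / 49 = 1597 / 147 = 10.86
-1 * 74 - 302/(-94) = -3327/47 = -70.79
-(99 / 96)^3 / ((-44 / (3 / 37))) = 9801 / 4849664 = 0.00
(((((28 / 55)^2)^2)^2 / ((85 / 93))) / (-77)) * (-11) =5019369406464 / 7117384720703125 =0.00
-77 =-77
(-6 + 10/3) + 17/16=-77/48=-1.60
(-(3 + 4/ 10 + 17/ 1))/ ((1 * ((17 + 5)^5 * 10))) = -51/ 128840800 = -0.00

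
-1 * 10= -10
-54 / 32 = -27 / 16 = -1.69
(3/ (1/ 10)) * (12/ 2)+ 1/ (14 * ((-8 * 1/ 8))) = 2519/ 14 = 179.93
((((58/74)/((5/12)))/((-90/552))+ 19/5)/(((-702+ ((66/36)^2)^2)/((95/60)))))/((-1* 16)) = -3671541/3312058700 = -0.00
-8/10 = -4/5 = -0.80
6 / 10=3 / 5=0.60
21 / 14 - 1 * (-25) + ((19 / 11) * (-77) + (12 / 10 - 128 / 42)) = -108.35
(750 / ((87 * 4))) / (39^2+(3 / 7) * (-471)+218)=175 / 124816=0.00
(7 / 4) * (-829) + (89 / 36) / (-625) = -8160491 / 5625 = -1450.75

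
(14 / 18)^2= 49 / 81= 0.60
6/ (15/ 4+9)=8/ 17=0.47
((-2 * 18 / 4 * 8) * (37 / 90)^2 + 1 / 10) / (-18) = 5431 / 8100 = 0.67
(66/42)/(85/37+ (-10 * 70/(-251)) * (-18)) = -102157/3114055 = -0.03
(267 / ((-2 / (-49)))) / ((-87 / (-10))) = 21805 / 29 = 751.90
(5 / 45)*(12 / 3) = 4 / 9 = 0.44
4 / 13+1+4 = 69 / 13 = 5.31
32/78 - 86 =-3338/39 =-85.59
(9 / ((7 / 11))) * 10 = 990 / 7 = 141.43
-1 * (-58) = 58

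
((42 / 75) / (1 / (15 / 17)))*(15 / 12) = 21 / 34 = 0.62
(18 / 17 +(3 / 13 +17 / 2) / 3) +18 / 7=60709 / 9282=6.54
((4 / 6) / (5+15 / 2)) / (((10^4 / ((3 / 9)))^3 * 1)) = 0.00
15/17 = 0.88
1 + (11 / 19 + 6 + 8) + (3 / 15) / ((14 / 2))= 10379 / 665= 15.61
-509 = -509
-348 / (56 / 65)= -5655 / 14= -403.93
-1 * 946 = -946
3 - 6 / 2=0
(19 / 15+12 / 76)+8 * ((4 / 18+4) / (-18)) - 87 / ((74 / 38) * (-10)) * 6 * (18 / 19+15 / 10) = 7419755 / 113886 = 65.15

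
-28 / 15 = -1.87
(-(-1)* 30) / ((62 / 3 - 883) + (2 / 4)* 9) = -180 / 5147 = -0.03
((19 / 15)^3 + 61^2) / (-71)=-12565234 / 239625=-52.44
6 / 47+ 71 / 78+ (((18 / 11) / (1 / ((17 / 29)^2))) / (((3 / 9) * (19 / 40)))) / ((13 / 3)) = 1196908085 / 644369154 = 1.86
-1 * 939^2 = -881721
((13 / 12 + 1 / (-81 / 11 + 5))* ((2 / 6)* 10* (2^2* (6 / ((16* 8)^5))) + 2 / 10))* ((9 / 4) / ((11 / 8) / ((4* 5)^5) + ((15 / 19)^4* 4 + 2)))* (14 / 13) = 0.09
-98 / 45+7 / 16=-1253 / 720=-1.74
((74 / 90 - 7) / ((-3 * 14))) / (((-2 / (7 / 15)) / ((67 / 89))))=-9313 / 360450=-0.03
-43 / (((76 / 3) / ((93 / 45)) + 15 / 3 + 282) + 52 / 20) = -6665 / 46788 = -0.14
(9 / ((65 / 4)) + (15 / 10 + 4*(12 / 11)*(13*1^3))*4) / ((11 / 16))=339.58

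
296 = 296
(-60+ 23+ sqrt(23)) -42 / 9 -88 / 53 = -6889 / 159+ sqrt(23) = -38.53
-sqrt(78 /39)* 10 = -10* sqrt(2) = -14.14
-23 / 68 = -0.34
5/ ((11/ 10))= 4.55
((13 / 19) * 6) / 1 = 78 / 19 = 4.11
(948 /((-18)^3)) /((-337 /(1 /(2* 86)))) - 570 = -16057187201 /28170504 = -570.00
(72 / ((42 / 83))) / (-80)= -249 / 140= -1.78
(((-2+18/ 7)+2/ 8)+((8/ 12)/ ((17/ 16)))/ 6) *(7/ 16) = 3967/ 9792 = 0.41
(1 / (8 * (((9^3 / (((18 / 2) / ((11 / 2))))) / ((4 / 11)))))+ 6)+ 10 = 156817 / 9801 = 16.00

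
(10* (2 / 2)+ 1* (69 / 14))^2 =43681 / 196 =222.86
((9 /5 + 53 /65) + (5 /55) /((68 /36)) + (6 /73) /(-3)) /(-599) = -0.00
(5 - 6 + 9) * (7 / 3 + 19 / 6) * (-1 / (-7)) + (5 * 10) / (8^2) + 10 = 3823 / 224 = 17.07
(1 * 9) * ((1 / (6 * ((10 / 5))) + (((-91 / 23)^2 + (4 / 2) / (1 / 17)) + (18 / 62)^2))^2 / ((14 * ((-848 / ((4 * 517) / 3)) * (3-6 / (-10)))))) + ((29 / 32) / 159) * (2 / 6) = -360.31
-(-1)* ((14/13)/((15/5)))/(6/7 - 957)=-0.00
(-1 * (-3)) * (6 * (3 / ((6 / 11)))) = 99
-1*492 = -492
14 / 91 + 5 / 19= 103 / 247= 0.42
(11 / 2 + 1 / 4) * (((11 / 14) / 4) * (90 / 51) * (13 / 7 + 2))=102465 / 13328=7.69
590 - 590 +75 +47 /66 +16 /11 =463 /6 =77.17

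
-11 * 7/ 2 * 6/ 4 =-231/ 4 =-57.75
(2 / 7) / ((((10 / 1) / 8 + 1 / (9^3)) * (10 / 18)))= 52488 / 127715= 0.41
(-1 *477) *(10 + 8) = -8586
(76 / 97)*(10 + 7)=1292 / 97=13.32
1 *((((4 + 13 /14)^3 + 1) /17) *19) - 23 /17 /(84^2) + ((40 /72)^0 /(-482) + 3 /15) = 136712739689 /1011795120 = 135.12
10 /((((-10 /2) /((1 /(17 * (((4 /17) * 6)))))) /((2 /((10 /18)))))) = -3 /10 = -0.30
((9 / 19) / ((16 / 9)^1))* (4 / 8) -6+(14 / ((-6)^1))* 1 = -8.20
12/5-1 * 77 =-373/5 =-74.60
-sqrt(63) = -3 * sqrt(7) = -7.94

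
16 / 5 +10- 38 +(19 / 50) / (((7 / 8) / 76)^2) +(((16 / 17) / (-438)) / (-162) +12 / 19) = 19951960636516 / 7018878825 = 2842.61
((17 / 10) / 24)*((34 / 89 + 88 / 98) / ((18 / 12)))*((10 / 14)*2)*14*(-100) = -4744700 / 39249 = -120.89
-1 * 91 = -91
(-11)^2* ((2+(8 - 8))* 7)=1694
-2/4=-1/2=-0.50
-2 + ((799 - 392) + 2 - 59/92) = 37385/92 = 406.36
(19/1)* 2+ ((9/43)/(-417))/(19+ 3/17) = 74043025/1948502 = 38.00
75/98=0.77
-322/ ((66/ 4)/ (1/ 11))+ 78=27670/ 363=76.23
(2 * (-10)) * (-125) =2500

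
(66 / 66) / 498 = 0.00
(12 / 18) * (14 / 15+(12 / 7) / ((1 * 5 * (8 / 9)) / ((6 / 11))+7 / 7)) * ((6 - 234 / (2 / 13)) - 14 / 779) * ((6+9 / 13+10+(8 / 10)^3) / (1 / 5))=-639351692129492 / 6566093625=-97371.70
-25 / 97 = -0.26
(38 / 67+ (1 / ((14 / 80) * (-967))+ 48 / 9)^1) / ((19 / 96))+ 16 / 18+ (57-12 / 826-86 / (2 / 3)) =-27023753798 / 653656221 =-41.34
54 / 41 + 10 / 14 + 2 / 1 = 1157 / 287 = 4.03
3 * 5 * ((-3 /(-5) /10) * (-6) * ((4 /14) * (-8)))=432 /35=12.34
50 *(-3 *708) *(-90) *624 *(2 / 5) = 2385676800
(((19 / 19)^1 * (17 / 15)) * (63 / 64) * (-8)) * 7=-2499 / 40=-62.48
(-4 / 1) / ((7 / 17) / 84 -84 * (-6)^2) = 816 / 616895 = 0.00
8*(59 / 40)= 59 / 5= 11.80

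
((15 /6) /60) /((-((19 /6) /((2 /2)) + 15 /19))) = -19 /1804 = -0.01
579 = 579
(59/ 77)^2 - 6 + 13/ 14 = -53175/ 11858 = -4.48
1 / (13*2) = 1 / 26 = 0.04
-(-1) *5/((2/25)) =125/2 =62.50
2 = 2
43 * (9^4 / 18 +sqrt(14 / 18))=43 * sqrt(7) / 3 +31347 / 2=15711.42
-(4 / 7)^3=-64 / 343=-0.19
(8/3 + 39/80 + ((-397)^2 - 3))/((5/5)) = 37826197/240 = 157609.15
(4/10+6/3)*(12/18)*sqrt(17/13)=8*sqrt(221)/65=1.83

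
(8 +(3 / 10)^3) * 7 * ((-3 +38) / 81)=393323 / 16200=24.28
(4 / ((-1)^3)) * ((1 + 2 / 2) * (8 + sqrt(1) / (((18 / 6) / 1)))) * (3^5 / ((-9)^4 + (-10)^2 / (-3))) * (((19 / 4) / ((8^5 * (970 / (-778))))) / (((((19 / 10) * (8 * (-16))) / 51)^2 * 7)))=30733090875 / 16954402392768512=0.00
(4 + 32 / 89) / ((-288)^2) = 97 / 1845504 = 0.00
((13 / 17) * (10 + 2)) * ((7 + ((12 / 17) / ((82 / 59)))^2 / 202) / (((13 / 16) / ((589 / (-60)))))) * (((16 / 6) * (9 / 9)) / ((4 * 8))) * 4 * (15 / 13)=-3237423148304 / 10843742689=-298.55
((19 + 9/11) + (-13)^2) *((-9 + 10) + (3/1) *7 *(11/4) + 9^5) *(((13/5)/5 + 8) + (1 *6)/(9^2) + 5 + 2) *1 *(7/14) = 2584486605181/29700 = 87019751.02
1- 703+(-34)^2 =454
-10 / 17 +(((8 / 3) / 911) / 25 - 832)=-967071914 / 1161525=-832.59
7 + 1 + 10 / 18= 77 / 9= 8.56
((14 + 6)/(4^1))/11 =5/11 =0.45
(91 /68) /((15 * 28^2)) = 13 /114240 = 0.00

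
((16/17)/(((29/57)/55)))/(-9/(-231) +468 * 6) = 1287440/35531989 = 0.04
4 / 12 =1 / 3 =0.33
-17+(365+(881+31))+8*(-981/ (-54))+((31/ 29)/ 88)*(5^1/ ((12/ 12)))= 10759697/ 7656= 1405.39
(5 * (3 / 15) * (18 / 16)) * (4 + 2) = 27 / 4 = 6.75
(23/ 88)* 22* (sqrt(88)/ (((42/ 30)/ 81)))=9315* sqrt(22)/ 14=3120.80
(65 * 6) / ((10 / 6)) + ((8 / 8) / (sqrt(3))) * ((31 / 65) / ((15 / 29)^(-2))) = 465 * sqrt(3) / 10933 + 234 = 234.07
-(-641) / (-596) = -641 / 596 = -1.08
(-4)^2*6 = 96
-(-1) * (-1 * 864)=-864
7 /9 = 0.78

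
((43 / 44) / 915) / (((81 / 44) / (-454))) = -19522 / 74115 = -0.26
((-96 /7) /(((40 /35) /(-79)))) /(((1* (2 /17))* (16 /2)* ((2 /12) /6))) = 36261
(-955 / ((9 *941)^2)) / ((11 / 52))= -49660 / 788963571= -0.00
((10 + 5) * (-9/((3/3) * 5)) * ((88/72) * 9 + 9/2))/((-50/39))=32643/100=326.43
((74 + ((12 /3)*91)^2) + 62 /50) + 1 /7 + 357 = 23262467 /175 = 132928.38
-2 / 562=-1 / 281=-0.00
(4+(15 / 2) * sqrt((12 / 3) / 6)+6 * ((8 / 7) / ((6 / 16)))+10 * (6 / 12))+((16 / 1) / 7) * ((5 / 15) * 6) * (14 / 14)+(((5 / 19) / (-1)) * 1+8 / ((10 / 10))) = 5 * sqrt(6) / 2+5266 / 133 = 45.72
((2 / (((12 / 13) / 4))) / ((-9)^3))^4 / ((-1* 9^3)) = -456976 / 16677181699666569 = -0.00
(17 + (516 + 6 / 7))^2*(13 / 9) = 181547197 / 441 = 411671.65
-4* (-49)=196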